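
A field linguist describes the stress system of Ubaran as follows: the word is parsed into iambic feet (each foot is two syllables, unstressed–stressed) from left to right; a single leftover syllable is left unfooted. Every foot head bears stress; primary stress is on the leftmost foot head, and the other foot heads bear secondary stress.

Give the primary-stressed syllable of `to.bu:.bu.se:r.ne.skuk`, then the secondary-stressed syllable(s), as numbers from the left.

Parse left to right into iambic (σˈσ) feet: (to.ˈbu:) (bu.ˈse:r) (ne.ˈskuk).
Foot heads (stressed positions): 2, 4, 6.
End Rule Leftmost: primary stress on the leftmost head = syllable 2.
Secondary stress on 4, 6: to.ˈbu:.bu.ˌse:r.ne.ˌskuk.

primary 2, secondary 4, 6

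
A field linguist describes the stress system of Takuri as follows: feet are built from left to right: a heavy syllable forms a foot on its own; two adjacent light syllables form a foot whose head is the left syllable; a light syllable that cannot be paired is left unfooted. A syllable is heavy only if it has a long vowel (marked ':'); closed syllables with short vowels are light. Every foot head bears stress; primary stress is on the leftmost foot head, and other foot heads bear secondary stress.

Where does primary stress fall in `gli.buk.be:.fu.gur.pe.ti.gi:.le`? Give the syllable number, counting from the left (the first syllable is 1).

Weights: 1 gli L, 2 buk L, 3 be: H, 4 fu L, 5 gur L, 6 pe L, 7 ti L, 8 gi: H, 9 le L.
Parse left to right (heavy = foot alone; LL = one foot; stranded L unfooted): (ˈgli.buk) (ˈbe:) (ˈfu.gur) (ˈpe.ti) (ˈgi:) le.
Foot heads: 1, 3, 4, 6, 8.
Primary stress on the leftmost head = syllable 1.
Primary stress: syllable 1 → ˈgli.buk.be:.fu.gur.pe.ti.gi:.le.

1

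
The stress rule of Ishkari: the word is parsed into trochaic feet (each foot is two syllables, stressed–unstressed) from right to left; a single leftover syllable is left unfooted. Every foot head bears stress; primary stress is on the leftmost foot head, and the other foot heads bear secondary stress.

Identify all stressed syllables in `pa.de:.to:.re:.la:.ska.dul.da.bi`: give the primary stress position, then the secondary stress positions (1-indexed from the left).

Parse right to left into trochaic (ˈσσ) feet: pa (ˈde:.to:) (ˈre:.la:) (ˈska.dul) (ˈda.bi). Syllable 1 is left unfooted.
Foot heads (stressed positions): 2, 4, 6, 8.
End Rule Leftmost: primary stress on the leftmost head = syllable 2.
Secondary stress on 4, 6, 8: pa.ˈde:.to:.ˌre:.la:.ˌska.dul.ˌda.bi.

primary 2, secondary 4, 6, 8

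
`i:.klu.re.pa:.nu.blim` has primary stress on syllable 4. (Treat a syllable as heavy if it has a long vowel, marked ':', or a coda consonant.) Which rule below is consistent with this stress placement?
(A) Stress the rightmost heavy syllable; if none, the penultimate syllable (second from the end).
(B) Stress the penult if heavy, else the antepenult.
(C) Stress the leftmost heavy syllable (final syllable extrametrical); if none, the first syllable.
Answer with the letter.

B

Rule A → syllable 6 (observed: 4).
Rule B → syllable 4 ✓.
Rule C → syllable 1 (observed: 4).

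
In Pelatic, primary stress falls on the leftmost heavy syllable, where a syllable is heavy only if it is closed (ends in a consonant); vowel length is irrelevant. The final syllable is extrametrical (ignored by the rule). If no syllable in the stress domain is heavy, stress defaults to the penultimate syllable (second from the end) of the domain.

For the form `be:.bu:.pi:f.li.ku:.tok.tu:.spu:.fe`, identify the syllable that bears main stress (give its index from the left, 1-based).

The final syllable (9, fe) is extrametrical; the stress domain is syllables 1–8.
Weights: 1 be: L, 2 bu: L, 3 pi:f H, 4 li L, 5 ku: L, 6 tok H, 7 tu: L, 8 spu: L.
Heavy syllables in the domain: 3, 6. The leftmost is syllable 3 (pi:f).
Primary stress: syllable 3 → be:.bu:.ˈpi:f.li.ku:.tok.tu:.spu:.fe.

3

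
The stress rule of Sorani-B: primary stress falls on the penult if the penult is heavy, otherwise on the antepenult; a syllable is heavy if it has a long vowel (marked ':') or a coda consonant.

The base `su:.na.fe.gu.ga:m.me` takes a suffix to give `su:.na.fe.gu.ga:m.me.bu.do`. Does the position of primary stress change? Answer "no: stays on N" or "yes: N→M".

Base `su:.na.fe.gu.ga:m.me` (6 syllables):
  Weights: 4 gu L, 5 ga:m H, 6 me L.
  The penult (syllable 5, ga:m) is heavy, so it takes stress.
  → primary stress on syllable 5.
Suffixed `su:.na.fe.gu.ga:m.me.bu.do` (8 syllables):
  Weights: 6 me L, 7 bu L, 8 do L.
  The penult (syllable 7, bu) is light, so stress falls on the antepenult (syllable 6, me).
  → primary stress on syllable 6.

yes: 5→6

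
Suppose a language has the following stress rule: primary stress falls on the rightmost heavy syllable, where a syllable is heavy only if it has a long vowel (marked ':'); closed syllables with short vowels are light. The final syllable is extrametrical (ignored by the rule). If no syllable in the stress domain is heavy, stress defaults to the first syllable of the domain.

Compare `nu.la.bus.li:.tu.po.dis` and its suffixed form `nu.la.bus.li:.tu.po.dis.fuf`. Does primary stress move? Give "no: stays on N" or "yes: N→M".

Base `nu.la.bus.li:.tu.po.dis` (7 syllables):
  The final syllable (7, dis) is extrametrical; the stress domain is syllables 1–6.
  Weights: 1 nu L, 2 la L, 3 bus L, 4 li: H, 5 tu L, 6 po L.
  Heavy syllables in the domain: 4. The rightmost is syllable 4 (li:).
  → primary stress on syllable 4.
Suffixed `nu.la.bus.li:.tu.po.dis.fuf` (8 syllables):
  The final syllable (8, fuf) is extrametrical; the stress domain is syllables 1–7.
  Weights: 1 nu L, 2 la L, 3 bus L, 4 li: H, 5 tu L, 6 po L, 7 dis L.
  Heavy syllables in the domain: 4. The rightmost is syllable 4 (li:).
  → primary stress on syllable 4.

no: stays on 4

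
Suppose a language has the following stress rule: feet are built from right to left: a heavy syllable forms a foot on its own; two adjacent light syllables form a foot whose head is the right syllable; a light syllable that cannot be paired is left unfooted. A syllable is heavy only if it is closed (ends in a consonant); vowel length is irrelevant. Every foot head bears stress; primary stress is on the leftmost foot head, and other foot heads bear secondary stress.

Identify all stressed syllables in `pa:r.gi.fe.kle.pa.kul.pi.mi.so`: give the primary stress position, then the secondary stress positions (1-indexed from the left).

Weights: 1 pa:r H, 2 gi L, 3 fe L, 4 kle L, 5 pa L, 6 kul H, 7 pi L, 8 mi L, 9 so L.
Parse right to left (heavy = foot alone; LL = one foot; stranded L unfooted): (ˈpa:r) (gi.ˈfe) (kle.ˈpa) (ˈkul) pi (mi.ˈso).
Foot heads: 1, 3, 5, 6, 9.
Primary stress on the leftmost head = syllable 1.
Secondary stress on 3, 5, 6, 9: ˈpa:r.gi.ˌfe.kle.ˌpa.ˌkul.pi.mi.ˌso.

primary 1, secondary 3, 5, 6, 9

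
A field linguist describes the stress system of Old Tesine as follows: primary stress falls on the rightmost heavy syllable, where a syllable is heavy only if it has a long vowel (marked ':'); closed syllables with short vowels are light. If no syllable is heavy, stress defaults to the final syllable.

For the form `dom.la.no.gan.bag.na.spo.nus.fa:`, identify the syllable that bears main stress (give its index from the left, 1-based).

9

Weights: 1 dom L, 2 la L, 3 no L, 4 gan L, 5 bag L, 6 na L, 7 spo L, 8 nus L, 9 fa: H.
Heavy syllables in the domain: 9. The rightmost is syllable 9 (fa:).
Primary stress: syllable 9 → dom.la.no.gan.bag.na.spo.nus.ˈfa:.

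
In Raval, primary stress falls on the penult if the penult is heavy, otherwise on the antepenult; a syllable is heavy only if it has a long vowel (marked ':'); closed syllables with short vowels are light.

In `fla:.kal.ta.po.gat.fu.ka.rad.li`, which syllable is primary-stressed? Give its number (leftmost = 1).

Weights: 7 ka L, 8 rad L, 9 li L.
The penult (syllable 8, rad) is light, so stress falls on the antepenult (syllable 7, ka).
Primary stress: syllable 7 → fla:.kal.ta.po.gat.fu.ˈka.rad.li.

7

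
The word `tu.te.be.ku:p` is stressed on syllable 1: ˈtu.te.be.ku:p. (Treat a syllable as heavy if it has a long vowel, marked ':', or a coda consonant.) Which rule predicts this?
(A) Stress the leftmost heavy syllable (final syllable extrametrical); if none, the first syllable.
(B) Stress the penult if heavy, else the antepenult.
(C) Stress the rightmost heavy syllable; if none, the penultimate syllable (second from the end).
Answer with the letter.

A

Rule A → syllable 1 ✓.
Rule B → syllable 2 (observed: 1).
Rule C → syllable 4 (observed: 1).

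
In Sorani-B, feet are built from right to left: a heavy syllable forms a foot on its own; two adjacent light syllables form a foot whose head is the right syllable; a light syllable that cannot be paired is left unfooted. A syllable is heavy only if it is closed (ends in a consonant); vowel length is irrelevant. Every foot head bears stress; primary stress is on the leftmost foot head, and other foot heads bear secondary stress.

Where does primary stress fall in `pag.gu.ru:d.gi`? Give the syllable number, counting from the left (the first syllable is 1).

1

Weights: 1 pag H, 2 gu L, 3 ru:d H, 4 gi L.
Parse right to left (heavy = foot alone; LL = one foot; stranded L unfooted): (ˈpag) gu (ˈru:d) gi.
Foot heads: 1, 3.
Primary stress on the leftmost head = syllable 1.
Primary stress: syllable 1 → ˈpag.gu.ru:d.gi.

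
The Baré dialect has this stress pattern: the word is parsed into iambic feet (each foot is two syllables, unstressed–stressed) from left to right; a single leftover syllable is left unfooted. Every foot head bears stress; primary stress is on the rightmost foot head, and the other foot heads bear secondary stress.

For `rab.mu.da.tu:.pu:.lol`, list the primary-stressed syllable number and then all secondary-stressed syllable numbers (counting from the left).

primary 6, secondary 2, 4

Parse left to right into iambic (σˈσ) feet: (rab.ˈmu) (da.ˈtu:) (pu:.ˈlol).
Foot heads (stressed positions): 2, 4, 6.
End Rule Rightmost: primary stress on the rightmost head = syllable 6.
Secondary stress on 2, 4: rab.ˌmu.da.ˌtu:.pu:.ˈlol.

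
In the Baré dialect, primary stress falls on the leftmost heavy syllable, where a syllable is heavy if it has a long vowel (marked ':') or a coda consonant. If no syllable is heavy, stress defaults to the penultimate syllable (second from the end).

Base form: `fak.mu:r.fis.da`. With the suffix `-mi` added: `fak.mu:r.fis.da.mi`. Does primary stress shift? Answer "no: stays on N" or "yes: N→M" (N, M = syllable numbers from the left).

Base `fak.mu:r.fis.da` (4 syllables):
  Weights: 1 fak H, 2 mu:r H, 3 fis H, 4 da L.
  Heavy syllables in the domain: 1, 2, 3. The leftmost is syllable 1 (fak).
  → primary stress on syllable 1.
Suffixed `fak.mu:r.fis.da.mi` (5 syllables):
  Weights: 1 fak H, 2 mu:r H, 3 fis H, 4 da L, 5 mi L.
  Heavy syllables in the domain: 1, 2, 3. The leftmost is syllable 1 (fak).
  → primary stress on syllable 1.

no: stays on 1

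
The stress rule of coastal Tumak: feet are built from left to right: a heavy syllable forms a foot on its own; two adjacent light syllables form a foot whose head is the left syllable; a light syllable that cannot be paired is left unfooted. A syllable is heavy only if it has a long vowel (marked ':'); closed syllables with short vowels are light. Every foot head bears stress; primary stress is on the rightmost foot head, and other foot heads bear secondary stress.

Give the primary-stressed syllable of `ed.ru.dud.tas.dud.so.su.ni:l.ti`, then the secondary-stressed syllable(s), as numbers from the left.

Weights: 1 ed L, 2 ru L, 3 dud L, 4 tas L, 5 dud L, 6 so L, 7 su L, 8 ni:l H, 9 ti L.
Parse left to right (heavy = foot alone; LL = one foot; stranded L unfooted): (ˈed.ru) (ˈdud.tas) (ˈdud.so) su (ˈni:l) ti.
Foot heads: 1, 3, 5, 8.
Primary stress on the rightmost head = syllable 8.
Secondary stress on 1, 3, 5: ˌed.ru.ˌdud.tas.ˌdud.so.su.ˈni:l.ti.

primary 8, secondary 1, 3, 5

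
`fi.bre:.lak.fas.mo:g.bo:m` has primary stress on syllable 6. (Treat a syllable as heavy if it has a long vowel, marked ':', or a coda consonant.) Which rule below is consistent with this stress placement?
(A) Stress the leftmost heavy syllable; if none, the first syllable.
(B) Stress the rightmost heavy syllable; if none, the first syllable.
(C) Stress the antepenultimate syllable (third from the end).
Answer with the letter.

Rule A → syllable 2 (observed: 6).
Rule B → syllable 6 ✓.
Rule C → syllable 4 (observed: 6).

B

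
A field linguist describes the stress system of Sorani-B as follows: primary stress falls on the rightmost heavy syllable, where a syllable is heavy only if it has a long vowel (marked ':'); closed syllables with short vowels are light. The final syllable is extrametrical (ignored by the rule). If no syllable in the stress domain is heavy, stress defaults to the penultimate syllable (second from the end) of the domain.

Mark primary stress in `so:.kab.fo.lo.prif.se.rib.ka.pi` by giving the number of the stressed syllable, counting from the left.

1

The final syllable (9, pi) is extrametrical; the stress domain is syllables 1–8.
Weights: 1 so: H, 2 kab L, 3 fo L, 4 lo L, 5 prif L, 6 se L, 7 rib L, 8 ka L.
Heavy syllables in the domain: 1. The rightmost is syllable 1 (so:).
Primary stress: syllable 1 → ˈso:.kab.fo.lo.prif.se.rib.ka.pi.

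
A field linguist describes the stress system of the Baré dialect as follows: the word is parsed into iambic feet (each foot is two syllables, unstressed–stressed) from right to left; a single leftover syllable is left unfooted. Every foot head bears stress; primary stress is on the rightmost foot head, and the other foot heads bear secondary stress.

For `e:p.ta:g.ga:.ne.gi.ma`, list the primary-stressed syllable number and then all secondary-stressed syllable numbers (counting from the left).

Parse right to left into iambic (σˈσ) feet: (e:p.ˈta:g) (ga:.ˈne) (gi.ˈma).
Foot heads (stressed positions): 2, 4, 6.
End Rule Rightmost: primary stress on the rightmost head = syllable 6.
Secondary stress on 2, 4: e:p.ˌta:g.ga:.ˌne.gi.ˈma.

primary 6, secondary 2, 4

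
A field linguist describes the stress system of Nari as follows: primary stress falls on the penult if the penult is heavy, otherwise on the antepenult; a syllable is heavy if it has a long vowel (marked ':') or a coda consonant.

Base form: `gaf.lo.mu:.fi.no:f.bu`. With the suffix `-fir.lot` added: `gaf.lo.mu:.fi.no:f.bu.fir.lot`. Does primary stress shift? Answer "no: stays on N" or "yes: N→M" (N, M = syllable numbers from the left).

yes: 5→7

Base `gaf.lo.mu:.fi.no:f.bu` (6 syllables):
  Weights: 4 fi L, 5 no:f H, 6 bu L.
  The penult (syllable 5, no:f) is heavy, so it takes stress.
  → primary stress on syllable 5.
Suffixed `gaf.lo.mu:.fi.no:f.bu.fir.lot` (8 syllables):
  Weights: 6 bu L, 7 fir H, 8 lot H.
  The penult (syllable 7, fir) is heavy, so it takes stress.
  → primary stress on syllable 7.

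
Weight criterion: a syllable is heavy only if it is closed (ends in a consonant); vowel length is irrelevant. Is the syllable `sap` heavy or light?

`sap`: short vowel, closed (coda /p/). Closed (coda /p/) → heavy.

heavy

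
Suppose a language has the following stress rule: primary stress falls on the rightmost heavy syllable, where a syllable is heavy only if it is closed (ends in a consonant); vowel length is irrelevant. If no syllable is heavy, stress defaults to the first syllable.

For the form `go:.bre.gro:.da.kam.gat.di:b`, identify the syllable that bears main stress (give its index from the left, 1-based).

7

Weights: 1 go: L, 2 bre L, 3 gro: L, 4 da L, 5 kam H, 6 gat H, 7 di:b H.
Heavy syllables in the domain: 5, 6, 7. The rightmost is syllable 7 (di:b).
Primary stress: syllable 7 → go:.bre.gro:.da.kam.gat.ˈdi:b.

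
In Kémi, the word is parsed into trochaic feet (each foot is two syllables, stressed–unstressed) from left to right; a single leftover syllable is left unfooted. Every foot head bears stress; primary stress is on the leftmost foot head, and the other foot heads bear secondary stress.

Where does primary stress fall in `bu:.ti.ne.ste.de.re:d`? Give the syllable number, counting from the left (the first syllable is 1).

Parse left to right into trochaic (ˈσσ) feet: (ˈbu:.ti) (ˈne.ste) (ˈde.re:d).
Foot heads (stressed positions): 1, 3, 5.
End Rule Leftmost: primary stress on the leftmost head = syllable 1.
Primary stress: syllable 1 → ˈbu:.ti.ne.ste.de.re:d.

1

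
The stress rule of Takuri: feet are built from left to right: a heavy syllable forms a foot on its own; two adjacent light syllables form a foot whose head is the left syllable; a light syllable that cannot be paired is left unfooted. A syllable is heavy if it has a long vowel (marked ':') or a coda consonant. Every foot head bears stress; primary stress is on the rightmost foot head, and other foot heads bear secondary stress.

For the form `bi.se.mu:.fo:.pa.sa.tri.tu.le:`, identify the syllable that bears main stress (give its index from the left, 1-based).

9

Weights: 1 bi L, 2 se L, 3 mu: H, 4 fo: H, 5 pa L, 6 sa L, 7 tri L, 8 tu L, 9 le: H.
Parse left to right (heavy = foot alone; LL = one foot; stranded L unfooted): (ˈbi.se) (ˈmu:) (ˈfo:) (ˈpa.sa) (ˈtri.tu) (ˈle:).
Foot heads: 1, 3, 4, 5, 7, 9.
Primary stress on the rightmost head = syllable 9.
Primary stress: syllable 9 → bi.se.mu:.fo:.pa.sa.tri.tu.ˈle:.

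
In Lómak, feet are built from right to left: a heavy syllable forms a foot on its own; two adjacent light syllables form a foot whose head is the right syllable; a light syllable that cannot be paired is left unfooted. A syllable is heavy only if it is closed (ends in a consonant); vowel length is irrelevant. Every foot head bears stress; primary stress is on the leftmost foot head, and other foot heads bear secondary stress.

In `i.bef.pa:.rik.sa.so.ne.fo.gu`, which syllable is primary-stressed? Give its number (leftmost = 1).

2

Weights: 1 i L, 2 bef H, 3 pa: L, 4 rik H, 5 sa L, 6 so L, 7 ne L, 8 fo L, 9 gu L.
Parse right to left (heavy = foot alone; LL = one foot; stranded L unfooted): i (ˈbef) pa: (ˈrik) sa (so.ˈne) (fo.ˈgu).
Foot heads: 2, 4, 7, 9.
Primary stress on the leftmost head = syllable 2.
Primary stress: syllable 2 → i.ˈbef.pa:.rik.sa.so.ne.fo.gu.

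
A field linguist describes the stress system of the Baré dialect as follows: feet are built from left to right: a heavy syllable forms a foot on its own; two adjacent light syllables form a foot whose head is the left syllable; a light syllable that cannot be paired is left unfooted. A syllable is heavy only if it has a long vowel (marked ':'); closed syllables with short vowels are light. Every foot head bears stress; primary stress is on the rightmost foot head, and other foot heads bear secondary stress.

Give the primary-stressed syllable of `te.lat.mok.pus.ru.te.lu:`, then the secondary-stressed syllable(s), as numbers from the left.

Weights: 1 te L, 2 lat L, 3 mok L, 4 pus L, 5 ru L, 6 te L, 7 lu: H.
Parse left to right (heavy = foot alone; LL = one foot; stranded L unfooted): (ˈte.lat) (ˈmok.pus) (ˈru.te) (ˈlu:).
Foot heads: 1, 3, 5, 7.
Primary stress on the rightmost head = syllable 7.
Secondary stress on 1, 3, 5: ˌte.lat.ˌmok.pus.ˌru.te.ˈlu:.

primary 7, secondary 1, 3, 5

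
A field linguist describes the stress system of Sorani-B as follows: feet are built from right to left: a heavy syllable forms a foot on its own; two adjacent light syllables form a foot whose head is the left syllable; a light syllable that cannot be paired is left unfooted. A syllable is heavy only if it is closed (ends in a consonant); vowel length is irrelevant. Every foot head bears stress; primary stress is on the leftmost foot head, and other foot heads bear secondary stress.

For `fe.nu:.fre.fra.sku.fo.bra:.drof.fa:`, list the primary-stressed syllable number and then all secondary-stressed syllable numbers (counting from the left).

Weights: 1 fe L, 2 nu: L, 3 fre L, 4 fra L, 5 sku L, 6 fo L, 7 bra: L, 8 drof H, 9 fa: L.
Parse right to left (heavy = foot alone; LL = one foot; stranded L unfooted): fe (ˈnu:.fre) (ˈfra.sku) (ˈfo.bra:) (ˈdrof) fa:.
Foot heads: 2, 4, 6, 8.
Primary stress on the leftmost head = syllable 2.
Secondary stress on 4, 6, 8: fe.ˈnu:.fre.ˌfra.sku.ˌfo.bra:.ˌdrof.fa:.

primary 2, secondary 4, 6, 8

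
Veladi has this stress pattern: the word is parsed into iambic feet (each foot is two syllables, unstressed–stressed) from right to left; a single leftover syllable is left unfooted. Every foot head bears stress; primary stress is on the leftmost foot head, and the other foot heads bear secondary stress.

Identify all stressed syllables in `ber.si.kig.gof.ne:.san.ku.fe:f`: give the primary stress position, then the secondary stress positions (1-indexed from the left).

primary 2, secondary 4, 6, 8

Parse right to left into iambic (σˈσ) feet: (ber.ˈsi) (kig.ˈgof) (ne:.ˈsan) (ku.ˈfe:f).
Foot heads (stressed positions): 2, 4, 6, 8.
End Rule Leftmost: primary stress on the leftmost head = syllable 2.
Secondary stress on 4, 6, 8: ber.ˈsi.kig.ˌgof.ne:.ˌsan.ku.ˌfe:f.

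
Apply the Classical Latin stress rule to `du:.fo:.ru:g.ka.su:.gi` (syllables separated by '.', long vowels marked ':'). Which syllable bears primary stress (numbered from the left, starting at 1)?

Classical Latin: stress the penult if heavy (long vowel or closed), else the antepenult.
Weights: 4 ka L, 5 su: H, 6 gi L.
The penult (syllable 5, su:) is heavy, so it takes stress.
Stress on syllable 5: du:.fo:.ru:g.ka.ˈsu:.gi.

5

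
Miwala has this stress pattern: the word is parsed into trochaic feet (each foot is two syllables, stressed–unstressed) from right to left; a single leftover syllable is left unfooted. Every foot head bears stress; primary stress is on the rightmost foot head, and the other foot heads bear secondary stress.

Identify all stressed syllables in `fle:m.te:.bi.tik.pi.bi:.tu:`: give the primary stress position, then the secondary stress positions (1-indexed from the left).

Parse right to left into trochaic (ˈσσ) feet: fle:m (ˈte:.bi) (ˈtik.pi) (ˈbi:.tu:). Syllable 1 is left unfooted.
Foot heads (stressed positions): 2, 4, 6.
End Rule Rightmost: primary stress on the rightmost head = syllable 6.
Secondary stress on 2, 4: fle:m.ˌte:.bi.ˌtik.pi.ˈbi:.tu:.

primary 6, secondary 2, 4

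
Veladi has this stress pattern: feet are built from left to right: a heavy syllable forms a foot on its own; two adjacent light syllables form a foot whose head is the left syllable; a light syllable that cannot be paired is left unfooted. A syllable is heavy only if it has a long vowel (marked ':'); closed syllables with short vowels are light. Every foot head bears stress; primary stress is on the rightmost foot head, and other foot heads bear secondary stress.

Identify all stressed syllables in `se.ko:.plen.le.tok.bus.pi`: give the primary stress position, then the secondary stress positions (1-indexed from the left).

Weights: 1 se L, 2 ko: H, 3 plen L, 4 le L, 5 tok L, 6 bus L, 7 pi L.
Parse left to right (heavy = foot alone; LL = one foot; stranded L unfooted): se (ˈko:) (ˈplen.le) (ˈtok.bus) pi.
Foot heads: 2, 3, 5.
Primary stress on the rightmost head = syllable 5.
Secondary stress on 2, 3: se.ˌko:.ˌplen.le.ˈtok.bus.pi.

primary 5, secondary 2, 3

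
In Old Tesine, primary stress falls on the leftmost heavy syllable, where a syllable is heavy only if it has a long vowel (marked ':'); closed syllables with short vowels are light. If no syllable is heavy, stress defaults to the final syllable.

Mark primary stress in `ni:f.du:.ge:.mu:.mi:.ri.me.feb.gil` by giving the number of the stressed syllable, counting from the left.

Weights: 1 ni:f H, 2 du: H, 3 ge: H, 4 mu: H, 5 mi: H, 6 ri L, 7 me L, 8 feb L, 9 gil L.
Heavy syllables in the domain: 1, 2, 3, 4, 5. The leftmost is syllable 1 (ni:f).
Primary stress: syllable 1 → ˈni:f.du:.ge:.mu:.mi:.ri.me.feb.gil.

1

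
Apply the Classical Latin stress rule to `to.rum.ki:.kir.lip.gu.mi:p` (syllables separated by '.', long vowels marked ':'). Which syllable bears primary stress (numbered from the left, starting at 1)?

Classical Latin: stress the penult if heavy (long vowel or closed), else the antepenult.
Weights: 5 lip H, 6 gu L, 7 mi:p H.
The penult (syllable 6, gu) is light, so stress falls on the antepenult (syllable 5, lip).
Stress on syllable 5: to.rum.ki:.kir.ˈlip.gu.mi:p.

5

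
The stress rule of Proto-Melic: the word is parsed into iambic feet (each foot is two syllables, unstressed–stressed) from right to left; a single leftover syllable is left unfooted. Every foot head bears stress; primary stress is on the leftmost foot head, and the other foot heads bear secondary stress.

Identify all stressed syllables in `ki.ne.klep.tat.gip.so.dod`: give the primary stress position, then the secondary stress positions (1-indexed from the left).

Parse right to left into iambic (σˈσ) feet: ki (ne.ˈklep) (tat.ˈgip) (so.ˈdod). Syllable 1 is left unfooted.
Foot heads (stressed positions): 3, 5, 7.
End Rule Leftmost: primary stress on the leftmost head = syllable 3.
Secondary stress on 5, 7: ki.ne.ˈklep.tat.ˌgip.so.ˌdod.

primary 3, secondary 5, 7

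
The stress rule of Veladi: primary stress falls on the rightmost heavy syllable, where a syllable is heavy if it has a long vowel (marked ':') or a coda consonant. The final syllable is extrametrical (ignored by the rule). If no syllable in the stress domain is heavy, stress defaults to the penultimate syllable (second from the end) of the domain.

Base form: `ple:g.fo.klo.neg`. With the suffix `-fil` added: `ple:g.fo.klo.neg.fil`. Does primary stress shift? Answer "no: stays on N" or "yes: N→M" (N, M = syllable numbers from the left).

Base `ple:g.fo.klo.neg` (4 syllables):
  The final syllable (4, neg) is extrametrical; the stress domain is syllables 1–3.
  Weights: 1 ple:g H, 2 fo L, 3 klo L.
  Heavy syllables in the domain: 1. The rightmost is syllable 1 (ple:g).
  → primary stress on syllable 1.
Suffixed `ple:g.fo.klo.neg.fil` (5 syllables):
  The final syllable (5, fil) is extrametrical; the stress domain is syllables 1–4.
  Weights: 1 ple:g H, 2 fo L, 3 klo L, 4 neg H.
  Heavy syllables in the domain: 1, 4. The rightmost is syllable 4 (neg).
  → primary stress on syllable 4.

yes: 1→4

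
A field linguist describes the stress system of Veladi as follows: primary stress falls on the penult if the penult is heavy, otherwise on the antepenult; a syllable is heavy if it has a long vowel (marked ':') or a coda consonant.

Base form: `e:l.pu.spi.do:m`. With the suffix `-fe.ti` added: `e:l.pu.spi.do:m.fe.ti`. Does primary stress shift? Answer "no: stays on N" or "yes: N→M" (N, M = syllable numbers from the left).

yes: 2→4

Base `e:l.pu.spi.do:m` (4 syllables):
  Weights: 2 pu L, 3 spi L, 4 do:m H.
  The penult (syllable 3, spi) is light, so stress falls on the antepenult (syllable 2, pu).
  → primary stress on syllable 2.
Suffixed `e:l.pu.spi.do:m.fe.ti` (6 syllables):
  Weights: 4 do:m H, 5 fe L, 6 ti L.
  The penult (syllable 5, fe) is light, so stress falls on the antepenult (syllable 4, do:m).
  → primary stress on syllable 4.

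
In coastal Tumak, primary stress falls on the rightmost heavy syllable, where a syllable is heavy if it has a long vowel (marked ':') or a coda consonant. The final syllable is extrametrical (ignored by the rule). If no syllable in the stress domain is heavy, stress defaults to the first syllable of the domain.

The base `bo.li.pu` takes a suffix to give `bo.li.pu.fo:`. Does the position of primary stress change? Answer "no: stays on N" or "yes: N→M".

no: stays on 1

Base `bo.li.pu` (3 syllables):
  The final syllable (3, pu) is extrametrical; the stress domain is syllables 1–2.
  Weights: 1 bo L, 2 li L.
  No heavy syllable in the domain; default to the first syllable of the domain = syllable 1.
  → primary stress on syllable 1.
Suffixed `bo.li.pu.fo:` (4 syllables):
  The final syllable (4, fo:) is extrametrical; the stress domain is syllables 1–3.
  Weights: 1 bo L, 2 li L, 3 pu L.
  No heavy syllable in the domain; default to the first syllable of the domain = syllable 1.
  → primary stress on syllable 1.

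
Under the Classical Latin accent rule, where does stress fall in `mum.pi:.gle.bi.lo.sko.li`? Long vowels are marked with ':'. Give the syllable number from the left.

Classical Latin: stress the penult if heavy (long vowel or closed), else the antepenult.
Weights: 5 lo L, 6 sko L, 7 li L.
The penult (syllable 6, sko) is light, so stress falls on the antepenult (syllable 5, lo).
Stress on syllable 5: mum.pi:.gle.bi.ˈlo.sko.li.

5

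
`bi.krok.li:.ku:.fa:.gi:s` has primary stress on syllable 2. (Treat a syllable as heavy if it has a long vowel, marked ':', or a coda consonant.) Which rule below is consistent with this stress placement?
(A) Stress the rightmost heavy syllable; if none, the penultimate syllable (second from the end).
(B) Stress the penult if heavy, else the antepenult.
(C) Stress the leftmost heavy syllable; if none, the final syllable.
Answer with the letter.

Rule A → syllable 6 (observed: 2).
Rule B → syllable 5 (observed: 2).
Rule C → syllable 2 ✓.

C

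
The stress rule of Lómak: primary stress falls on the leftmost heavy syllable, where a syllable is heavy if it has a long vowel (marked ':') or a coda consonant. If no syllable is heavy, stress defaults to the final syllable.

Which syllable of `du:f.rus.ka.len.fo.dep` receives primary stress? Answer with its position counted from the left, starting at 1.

Weights: 1 du:f H, 2 rus H, 3 ka L, 4 len H, 5 fo L, 6 dep H.
Heavy syllables in the domain: 1, 2, 4, 6. The leftmost is syllable 1 (du:f).
Primary stress: syllable 1 → ˈdu:f.rus.ka.len.fo.dep.

1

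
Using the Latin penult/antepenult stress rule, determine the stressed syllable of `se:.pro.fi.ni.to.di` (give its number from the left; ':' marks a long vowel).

Classical Latin: stress the penult if heavy (long vowel or closed), else the antepenult.
Weights: 4 ni L, 5 to L, 6 di L.
The penult (syllable 5, to) is light, so stress falls on the antepenult (syllable 4, ni).
Stress on syllable 4: se:.pro.fi.ˈni.to.di.

4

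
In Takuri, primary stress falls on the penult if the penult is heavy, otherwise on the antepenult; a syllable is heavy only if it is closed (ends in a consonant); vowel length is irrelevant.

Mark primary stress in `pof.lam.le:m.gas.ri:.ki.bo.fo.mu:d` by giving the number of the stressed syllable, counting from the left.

7

Weights: 7 bo L, 8 fo L, 9 mu:d H.
The penult (syllable 8, fo) is light, so stress falls on the antepenult (syllable 7, bo).
Primary stress: syllable 7 → pof.lam.le:m.gas.ri:.ki.ˈbo.fo.mu:d.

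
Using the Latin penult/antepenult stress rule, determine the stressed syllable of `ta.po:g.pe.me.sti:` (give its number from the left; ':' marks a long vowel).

3

Classical Latin: stress the penult if heavy (long vowel or closed), else the antepenult.
Weights: 3 pe L, 4 me L, 5 sti: H.
The penult (syllable 4, me) is light, so stress falls on the antepenult (syllable 3, pe).
Stress on syllable 3: ta.po:g.ˈpe.me.sti:.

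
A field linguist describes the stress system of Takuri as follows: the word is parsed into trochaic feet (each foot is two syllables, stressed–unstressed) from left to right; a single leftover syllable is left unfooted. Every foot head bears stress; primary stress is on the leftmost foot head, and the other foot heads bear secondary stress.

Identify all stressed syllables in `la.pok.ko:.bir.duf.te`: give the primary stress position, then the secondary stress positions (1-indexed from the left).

Parse left to right into trochaic (ˈσσ) feet: (ˈla.pok) (ˈko:.bir) (ˈduf.te).
Foot heads (stressed positions): 1, 3, 5.
End Rule Leftmost: primary stress on the leftmost head = syllable 1.
Secondary stress on 3, 5: ˈla.pok.ˌko:.bir.ˌduf.te.

primary 1, secondary 3, 5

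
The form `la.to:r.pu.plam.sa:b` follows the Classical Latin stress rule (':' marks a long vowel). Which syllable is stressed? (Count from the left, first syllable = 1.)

Classical Latin: stress the penult if heavy (long vowel or closed), else the antepenult.
Weights: 3 pu L, 4 plam H, 5 sa:b H.
The penult (syllable 4, plam) is heavy, so it takes stress.
Stress on syllable 4: la.to:r.pu.ˈplam.sa:b.

4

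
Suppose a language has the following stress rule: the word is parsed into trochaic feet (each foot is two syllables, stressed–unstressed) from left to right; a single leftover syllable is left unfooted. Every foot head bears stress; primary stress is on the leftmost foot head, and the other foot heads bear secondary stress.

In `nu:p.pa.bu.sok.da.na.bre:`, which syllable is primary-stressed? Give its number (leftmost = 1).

1

Parse left to right into trochaic (ˈσσ) feet: (ˈnu:p.pa) (ˈbu.sok) (ˈda.na) bre:. Syllable 7 is left unfooted.
Foot heads (stressed positions): 1, 3, 5.
End Rule Leftmost: primary stress on the leftmost head = syllable 1.
Primary stress: syllable 1 → ˈnu:p.pa.bu.sok.da.na.bre:.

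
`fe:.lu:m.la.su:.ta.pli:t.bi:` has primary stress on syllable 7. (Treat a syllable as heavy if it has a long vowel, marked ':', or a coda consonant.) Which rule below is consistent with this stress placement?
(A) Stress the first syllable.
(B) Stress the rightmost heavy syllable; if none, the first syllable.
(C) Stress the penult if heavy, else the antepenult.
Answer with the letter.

Rule A → syllable 1 (observed: 7).
Rule B → syllable 7 ✓.
Rule C → syllable 6 (observed: 7).

B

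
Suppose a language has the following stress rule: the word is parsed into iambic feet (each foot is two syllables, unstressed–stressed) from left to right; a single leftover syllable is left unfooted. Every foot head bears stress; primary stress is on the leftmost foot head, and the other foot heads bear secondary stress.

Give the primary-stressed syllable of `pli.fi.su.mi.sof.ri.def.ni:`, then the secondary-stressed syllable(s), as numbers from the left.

primary 2, secondary 4, 6, 8

Parse left to right into iambic (σˈσ) feet: (pli.ˈfi) (su.ˈmi) (sof.ˈri) (def.ˈni:).
Foot heads (stressed positions): 2, 4, 6, 8.
End Rule Leftmost: primary stress on the leftmost head = syllable 2.
Secondary stress on 4, 6, 8: pli.ˈfi.su.ˌmi.sof.ˌri.def.ˌni:.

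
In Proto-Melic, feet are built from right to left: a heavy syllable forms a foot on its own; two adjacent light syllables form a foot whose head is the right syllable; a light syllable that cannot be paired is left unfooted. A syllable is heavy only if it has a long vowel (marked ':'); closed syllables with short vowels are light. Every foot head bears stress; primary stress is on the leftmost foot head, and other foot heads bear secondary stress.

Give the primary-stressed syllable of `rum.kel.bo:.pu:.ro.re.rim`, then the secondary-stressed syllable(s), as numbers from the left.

primary 2, secondary 3, 4, 7

Weights: 1 rum L, 2 kel L, 3 bo: H, 4 pu: H, 5 ro L, 6 re L, 7 rim L.
Parse right to left (heavy = foot alone; LL = one foot; stranded L unfooted): (rum.ˈkel) (ˈbo:) (ˈpu:) ro (re.ˈrim).
Foot heads: 2, 3, 4, 7.
Primary stress on the leftmost head = syllable 2.
Secondary stress on 3, 4, 7: rum.ˈkel.ˌbo:.ˌpu:.ro.re.ˌrim.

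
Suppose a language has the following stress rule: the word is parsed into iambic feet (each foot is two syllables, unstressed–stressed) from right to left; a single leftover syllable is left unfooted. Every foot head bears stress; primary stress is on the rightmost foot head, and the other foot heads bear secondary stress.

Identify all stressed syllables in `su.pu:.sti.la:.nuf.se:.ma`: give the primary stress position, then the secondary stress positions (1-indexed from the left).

primary 7, secondary 3, 5

Parse right to left into iambic (σˈσ) feet: su (pu:.ˈsti) (la:.ˈnuf) (se:.ˈma). Syllable 1 is left unfooted.
Foot heads (stressed positions): 3, 5, 7.
End Rule Rightmost: primary stress on the rightmost head = syllable 7.
Secondary stress on 3, 5: su.pu:.ˌsti.la:.ˌnuf.se:.ˈma.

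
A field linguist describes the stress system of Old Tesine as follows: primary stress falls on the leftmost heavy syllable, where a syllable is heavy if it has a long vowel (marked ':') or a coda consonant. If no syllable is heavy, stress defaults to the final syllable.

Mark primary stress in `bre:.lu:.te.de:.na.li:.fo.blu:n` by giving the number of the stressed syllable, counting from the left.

1

Weights: 1 bre: H, 2 lu: H, 3 te L, 4 de: H, 5 na L, 6 li: H, 7 fo L, 8 blu:n H.
Heavy syllables in the domain: 1, 2, 4, 6, 8. The leftmost is syllable 1 (bre:).
Primary stress: syllable 1 → ˈbre:.lu:.te.de:.na.li:.fo.blu:n.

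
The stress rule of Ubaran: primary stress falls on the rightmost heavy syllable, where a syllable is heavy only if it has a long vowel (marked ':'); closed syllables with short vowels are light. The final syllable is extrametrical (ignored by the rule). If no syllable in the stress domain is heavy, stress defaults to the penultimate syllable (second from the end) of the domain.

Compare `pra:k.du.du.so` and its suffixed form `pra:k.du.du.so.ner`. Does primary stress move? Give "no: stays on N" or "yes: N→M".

Base `pra:k.du.du.so` (4 syllables):
  The final syllable (4, so) is extrametrical; the stress domain is syllables 1–3.
  Weights: 1 pra:k H, 2 du L, 3 du L.
  Heavy syllables in the domain: 1. The rightmost is syllable 1 (pra:k).
  → primary stress on syllable 1.
Suffixed `pra:k.du.du.so.ner` (5 syllables):
  The final syllable (5, ner) is extrametrical; the stress domain is syllables 1–4.
  Weights: 1 pra:k H, 2 du L, 3 du L, 4 so L.
  Heavy syllables in the domain: 1. The rightmost is syllable 1 (pra:k).
  → primary stress on syllable 1.

no: stays on 1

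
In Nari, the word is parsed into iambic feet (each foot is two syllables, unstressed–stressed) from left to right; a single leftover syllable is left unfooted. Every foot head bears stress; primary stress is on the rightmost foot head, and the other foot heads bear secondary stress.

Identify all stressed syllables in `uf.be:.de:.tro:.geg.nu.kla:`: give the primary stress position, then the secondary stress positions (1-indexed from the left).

Parse left to right into iambic (σˈσ) feet: (uf.ˈbe:) (de:.ˈtro:) (geg.ˈnu) kla:. Syllable 7 is left unfooted.
Foot heads (stressed positions): 2, 4, 6.
End Rule Rightmost: primary stress on the rightmost head = syllable 6.
Secondary stress on 2, 4: uf.ˌbe:.de:.ˌtro:.geg.ˈnu.kla:.

primary 6, secondary 2, 4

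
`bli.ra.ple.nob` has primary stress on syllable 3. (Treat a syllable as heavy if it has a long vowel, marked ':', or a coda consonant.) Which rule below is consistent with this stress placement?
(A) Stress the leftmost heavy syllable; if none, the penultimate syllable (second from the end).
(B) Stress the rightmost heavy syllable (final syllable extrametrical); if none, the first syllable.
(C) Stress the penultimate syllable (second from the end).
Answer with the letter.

C

Rule A → syllable 4 (observed: 3).
Rule B → syllable 1 (observed: 3).
Rule C → syllable 3 ✓.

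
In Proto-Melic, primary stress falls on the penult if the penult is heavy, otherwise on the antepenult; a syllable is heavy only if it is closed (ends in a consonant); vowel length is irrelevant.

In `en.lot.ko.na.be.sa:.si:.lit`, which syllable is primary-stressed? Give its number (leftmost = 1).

Weights: 6 sa: L, 7 si: L, 8 lit H.
The penult (syllable 7, si:) is light, so stress falls on the antepenult (syllable 6, sa:).
Primary stress: syllable 6 → en.lot.ko.na.be.ˈsa:.si:.lit.

6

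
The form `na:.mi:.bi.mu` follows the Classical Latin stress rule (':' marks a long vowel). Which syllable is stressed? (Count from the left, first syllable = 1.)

Classical Latin: stress the penult if heavy (long vowel or closed), else the antepenult.
Weights: 2 mi: H, 3 bi L, 4 mu L.
The penult (syllable 3, bi) is light, so stress falls on the antepenult (syllable 2, mi:).
Stress on syllable 2: na:.ˈmi:.bi.mu.

2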